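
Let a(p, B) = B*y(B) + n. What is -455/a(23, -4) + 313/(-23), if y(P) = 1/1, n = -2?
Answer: 8587/138 ≈ 62.225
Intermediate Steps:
y(P) = 1
a(p, B) = -2 + B (a(p, B) = B*1 - 2 = B - 2 = -2 + B)
-455/a(23, -4) + 313/(-23) = -455/(-2 - 4) + 313/(-23) = -455/(-6) + 313*(-1/23) = -455*(-1/6) - 313/23 = 455/6 - 313/23 = 8587/138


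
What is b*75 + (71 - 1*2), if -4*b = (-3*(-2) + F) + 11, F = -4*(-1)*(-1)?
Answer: -699/4 ≈ -174.75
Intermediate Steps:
F = -4 (F = 4*(-1) = -4)
b = -13/4 (b = -((-3*(-2) - 4) + 11)/4 = -((6 - 4) + 11)/4 = -(2 + 11)/4 = -¼*13 = -13/4 ≈ -3.2500)
b*75 + (71 - 1*2) = -13/4*75 + (71 - 1*2) = -975/4 + (71 - 2) = -975/4 + 69 = -699/4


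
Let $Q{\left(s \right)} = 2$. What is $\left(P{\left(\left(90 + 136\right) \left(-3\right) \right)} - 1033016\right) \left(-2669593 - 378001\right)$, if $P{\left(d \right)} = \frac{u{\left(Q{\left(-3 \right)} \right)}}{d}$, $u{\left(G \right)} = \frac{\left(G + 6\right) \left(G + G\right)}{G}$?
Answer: $\frac{1067244354608608}{339} \approx 3.1482 \cdot 10^{12}$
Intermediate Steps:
$u{\left(G \right)} = 12 + 2 G$ ($u{\left(G \right)} = \frac{\left(6 + G\right) 2 G}{G} = \frac{2 G \left(6 + G\right)}{G} = 12 + 2 G$)
$P{\left(d \right)} = \frac{16}{d}$ ($P{\left(d \right)} = \frac{12 + 2 \cdot 2}{d} = \frac{12 + 4}{d} = \frac{16}{d}$)
$\left(P{\left(\left(90 + 136\right) \left(-3\right) \right)} - 1033016\right) \left(-2669593 - 378001\right) = \left(\frac{16}{\left(90 + 136\right) \left(-3\right)} - 1033016\right) \left(-2669593 - 378001\right) = \left(\frac{16}{226 \left(-3\right)} + \left(-1840509 + 807493\right)\right) \left(-3047594\right) = \left(\frac{16}{-678} - 1033016\right) \left(-3047594\right) = \left(16 \left(- \frac{1}{678}\right) - 1033016\right) \left(-3047594\right) = \left(- \frac{8}{339} - 1033016\right) \left(-3047594\right) = \left(- \frac{350192432}{339}\right) \left(-3047594\right) = \frac{1067244354608608}{339}$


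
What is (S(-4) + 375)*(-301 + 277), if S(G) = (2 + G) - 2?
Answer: -8904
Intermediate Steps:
S(G) = G
(S(-4) + 375)*(-301 + 277) = (-4 + 375)*(-301 + 277) = 371*(-24) = -8904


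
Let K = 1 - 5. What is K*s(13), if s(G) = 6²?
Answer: -144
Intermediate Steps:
s(G) = 36
K = -4
K*s(13) = -4*36 = -144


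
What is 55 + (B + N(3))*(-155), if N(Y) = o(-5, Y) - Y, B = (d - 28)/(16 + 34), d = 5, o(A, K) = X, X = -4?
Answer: 12113/10 ≈ 1211.3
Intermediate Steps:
o(A, K) = -4
B = -23/50 (B = (5 - 28)/(16 + 34) = -23/50 ≈ -0.46000)
N(Y) = -4 - Y
55 + (B + N(3))*(-155) = 55 + (-23/50 + (-4 - 1*3))*(-155) = 55 + (-23/50 + (-4 - 3))*(-155) = 55 + (-23/50 - 7)*(-155) = 55 - 373/50*(-155) = 55 + 11563/10 = 12113/10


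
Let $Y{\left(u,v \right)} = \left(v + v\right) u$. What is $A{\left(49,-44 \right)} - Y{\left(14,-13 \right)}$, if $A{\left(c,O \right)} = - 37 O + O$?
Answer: $1948$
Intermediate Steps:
$Y{\left(u,v \right)} = 2 u v$ ($Y{\left(u,v \right)} = 2 v u = 2 u v$)
$A{\left(c,O \right)} = - 36 O$
$A{\left(49,-44 \right)} - Y{\left(14,-13 \right)} = \left(-36\right) \left(-44\right) - 2 \cdot 14 \left(-13\right) = 1584 - -364 = 1584 + 364 = 1948$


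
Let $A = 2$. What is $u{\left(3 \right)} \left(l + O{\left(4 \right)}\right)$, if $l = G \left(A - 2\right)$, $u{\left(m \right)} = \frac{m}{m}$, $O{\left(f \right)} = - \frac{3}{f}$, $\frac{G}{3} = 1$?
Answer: $- \frac{3}{4} \approx -0.75$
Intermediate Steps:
$G = 3$ ($G = 3 \cdot 1 = 3$)
$u{\left(m \right)} = 1$
$l = 0$ ($l = 3 \left(2 - 2\right) = 3 \cdot 0 = 0$)
$u{\left(3 \right)} \left(l + O{\left(4 \right)}\right) = 1 \left(0 - \frac{3}{4}\right) = 1 \left(- \frac{3}{4}\right) = - \frac{3}{4}$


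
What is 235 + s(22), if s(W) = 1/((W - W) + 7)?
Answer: 1646/7 ≈ 235.14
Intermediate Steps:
s(W) = 1/7 (s(W) = 1/(0 + 7) = 1/7)
235 + s(22) = 235 + 1/7 = 1646/7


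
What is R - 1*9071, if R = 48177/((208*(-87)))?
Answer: -54732331/6032 ≈ -9073.7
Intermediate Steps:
R = -16059/6032 (R = 48177/(-18096) = 48177*(-1/18096) = -16059/6032 ≈ -2.6623)
R - 1*9071 = -16059/6032 - 1*9071 = -16059/6032 - 9071 = -54732331/6032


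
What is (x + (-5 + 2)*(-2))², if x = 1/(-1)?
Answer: 25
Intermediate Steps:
x = -1
(x + (-5 + 2)*(-2))² = (-1 + (-5 + 2)*(-2))² = (-1 - 3*(-2))² = (-1 + 6)² = 5² = 25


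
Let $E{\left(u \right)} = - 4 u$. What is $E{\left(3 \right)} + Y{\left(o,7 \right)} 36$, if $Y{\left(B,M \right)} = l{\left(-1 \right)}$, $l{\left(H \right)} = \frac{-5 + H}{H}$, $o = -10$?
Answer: $204$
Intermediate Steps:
$l{\left(H \right)} = \frac{-5 + H}{H}$
$Y{\left(B,M \right)} = 6$ ($Y{\left(B,M \right)} = \frac{-5 - 1}{-1} = \left(-1\right) \left(-6\right) = 6$)
$E{\left(3 \right)} + Y{\left(o,7 \right)} 36 = \left(-4\right) 3 + 6 \cdot 36 = -12 + 216 = 204$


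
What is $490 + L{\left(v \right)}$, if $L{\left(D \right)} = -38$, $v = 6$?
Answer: $452$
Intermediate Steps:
$490 + L{\left(v \right)} = 490 - 38 = 452$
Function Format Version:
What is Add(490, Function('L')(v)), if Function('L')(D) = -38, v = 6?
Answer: 452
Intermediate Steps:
Add(490, Function('L')(v)) = Add(490, -38) = 452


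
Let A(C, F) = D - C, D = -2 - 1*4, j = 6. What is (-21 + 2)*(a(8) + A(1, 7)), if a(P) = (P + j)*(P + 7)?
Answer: -3857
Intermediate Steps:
D = -6 (D = -2 - 4 = -6)
a(P) = (6 + P)*(7 + P) (a(P) = (P + 6)*(P + 7) = (6 + P)*(7 + P))
A(C, F) = -6 - C
(-21 + 2)*(a(8) + A(1, 7)) = (-21 + 2)*((42 + 8² + 13*8) + (-6 - 1*1)) = -19*((42 + 64 + 104) + (-6 - 1)) = -19*(210 - 7) = -19*203 = -3857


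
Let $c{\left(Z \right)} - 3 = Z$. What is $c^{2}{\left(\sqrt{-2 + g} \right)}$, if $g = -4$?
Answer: $\left(3 + i \sqrt{6}\right)^{2} \approx 3.0 + 14.697 i$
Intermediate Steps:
$c{\left(Z \right)} = 3 + Z$
$c^{2}{\left(\sqrt{-2 + g} \right)} = \left(3 + \sqrt{-2 - 4}\right)^{2} = \left(3 + \sqrt{-6}\right)^{2} = \left(3 + i \sqrt{6}\right)^{2}$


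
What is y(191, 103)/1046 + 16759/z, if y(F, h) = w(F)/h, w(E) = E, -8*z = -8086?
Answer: 7223096781/435584734 ≈ 16.583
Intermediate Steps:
z = 4043/4 (z = -⅛*(-8086) = 4043/4 ≈ 1010.8)
y(F, h) = F/h
y(191, 103)/1046 + 16759/z = (191/103)/1046 + 16759/(4043/4) = (191*(1/103))*(1/1046) + 16759*(4/4043) = (191/103)*(1/1046) + 67036/4043 = 191/107738 + 67036/4043 = 7223096781/435584734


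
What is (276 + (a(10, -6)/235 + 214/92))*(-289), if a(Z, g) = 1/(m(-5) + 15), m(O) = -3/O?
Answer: -3391114729/42159 ≈ -80436.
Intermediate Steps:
a(Z, g) = 5/78 (a(Z, g) = 1/(-3/(-5) + 15) = 1/(-3*(-⅕) + 15) = 1/(⅗ + 15) = 1/(78/5) = 5/78)
(276 + (a(10, -6)/235 + 214/92))*(-289) = (276 + ((5/78)/235 + 214/92))*(-289) = (276 + ((5/78)*(1/235) + 214*(1/92)))*(-289) = (276 + (1/3666 + 107/46))*(-289) = (276 + 98077/42159)*(-289) = (11733961/42159)*(-289) = -3391114729/42159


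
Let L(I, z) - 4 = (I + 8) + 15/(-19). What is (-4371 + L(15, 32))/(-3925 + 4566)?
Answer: -82551/12179 ≈ -6.7781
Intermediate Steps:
L(I, z) = 213/19 + I (L(I, z) = 4 + ((I + 8) + 15/(-19)) = 4 + ((8 + I) + 15*(-1/19)) = 4 + ((8 + I) - 15/19) = 4 + (137/19 + I) = 213/19 + I)
(-4371 + L(15, 32))/(-3925 + 4566) = (-4371 + (213/19 + 15))/(-3925 + 4566) = (-4371 + 498/19)/641 = -82551/19*1/641 = -82551/12179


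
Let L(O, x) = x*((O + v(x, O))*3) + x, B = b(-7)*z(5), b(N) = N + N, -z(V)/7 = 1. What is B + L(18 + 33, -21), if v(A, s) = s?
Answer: -6349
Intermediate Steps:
z(V) = -7 (z(V) = -7*1 = -7)
b(N) = 2*N
B = 98 (B = (2*(-7))*(-7) = -14*(-7) = 98)
L(O, x) = x + 6*O*x (L(O, x) = x*((O + O)*3) + x = x*((2*O)*3) + x = x*(6*O) + x = 6*O*x + x = x + 6*O*x)
B + L(18 + 33, -21) = 98 - 21*(1 + 6*(18 + 33)) = 98 - 21*(1 + 6*51) = 98 - 21*(1 + 306) = 98 - 21*307 = 98 - 6447 = -6349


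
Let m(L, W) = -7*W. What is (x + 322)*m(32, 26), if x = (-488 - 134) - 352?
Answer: 118664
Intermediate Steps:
x = -974 (x = -622 - 352 = -974)
(x + 322)*m(32, 26) = (-974 + 322)*(-7*26) = -652*(-182) = 118664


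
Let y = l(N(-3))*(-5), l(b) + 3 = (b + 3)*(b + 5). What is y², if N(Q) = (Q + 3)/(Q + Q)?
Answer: 3600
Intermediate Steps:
N(Q) = (3 + Q)/(2*Q) (N(Q) = (3 + Q)/((2*Q)) = (3 + Q)*(1/(2*Q)) = (3 + Q)/(2*Q))
l(b) = -3 + (3 + b)*(5 + b) (l(b) = -3 + (b + 3)*(b + 5) = -3 + (3 + b)*(5 + b))
y = -60 (y = (12 + ((½)*(3 - 3)/(-3))² + 8*((½)*(3 - 3)/(-3)))*(-5) = (12 + ((½)*(-⅓)*0)² + 8*((½)*(-⅓)*0))*(-5) = (12 + 0² + 8*0)*(-5) = (12 + 0 + 0)*(-5) = 12*(-5) = -60)
y² = (-60)² = 3600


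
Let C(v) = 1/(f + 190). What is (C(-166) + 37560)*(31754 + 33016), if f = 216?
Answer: 493850555985/203 ≈ 2.4328e+9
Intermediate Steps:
C(v) = 1/406 (C(v) = 1/(216 + 190) = 1/406)
(C(-166) + 37560)*(31754 + 33016) = (1/406 + 37560)*(31754 + 33016) = (15249361/406)*64770 = 493850555985/203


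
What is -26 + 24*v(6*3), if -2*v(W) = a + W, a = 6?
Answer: -314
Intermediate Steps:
v(W) = -3 - W/2 (v(W) = -(6 + W)/2 = -3 - W/2)
-26 + 24*v(6*3) = -26 + 24*(-3 - 3*3) = -26 + 24*(-3 - ½*18) = -26 + 24*(-3 - 9) = -26 + 24*(-12) = -26 - 288 = -314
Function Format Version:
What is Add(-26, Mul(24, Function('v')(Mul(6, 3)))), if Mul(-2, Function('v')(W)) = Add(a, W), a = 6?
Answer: -314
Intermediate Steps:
Function('v')(W) = Add(-3, Mul(Rational(-1, 2), W)) (Function('v')(W) = Mul(Rational(-1, 2), Add(6, W)) = Add(-3, Mul(Rational(-1, 2), W)))
Add(-26, Mul(24, Function('v')(Mul(6, 3)))) = Add(-26, Mul(24, Add(-3, Mul(Rational(-1, 2), Mul(6, 3))))) = Add(-26, Mul(24, Add(-3, Mul(Rational(-1, 2), 18)))) = Add(-26, Mul(24, Add(-3, -9))) = Add(-26, Mul(24, -12)) = Add(-26, -288) = -314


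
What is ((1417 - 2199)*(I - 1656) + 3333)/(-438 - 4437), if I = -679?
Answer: -1829303/4875 ≈ -375.24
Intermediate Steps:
((1417 - 2199)*(I - 1656) + 3333)/(-438 - 4437) = ((1417 - 2199)*(-679 - 1656) + 3333)/(-438 - 4437) = (-782*(-2335) + 3333)/(-4875) = (1825970 + 3333)*(-1/4875) = 1829303*(-1/4875) = -1829303/4875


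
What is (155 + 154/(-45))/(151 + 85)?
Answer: 6821/10620 ≈ 0.64228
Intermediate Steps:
(155 + 154/(-45))/(151 + 85) = (155 + 154*(-1/45))/236 = (155 - 154/45)*(1/236) = (6821/45)*(1/236) = 6821/10620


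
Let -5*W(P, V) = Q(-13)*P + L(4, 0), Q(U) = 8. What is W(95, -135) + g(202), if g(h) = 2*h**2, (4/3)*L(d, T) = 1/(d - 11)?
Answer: 11403843/140 ≈ 81456.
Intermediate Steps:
L(d, T) = 3/(4*(-11 + d)) (L(d, T) = 3/(4*(d - 11)) = 3/(4*(-11 + d)))
W(P, V) = 3/140 - 8*P/5 (W(P, V) = -(8*P + 3/(4*(-11 + 4)))/5 = -(8*P + (3/4)/(-7))/5 = -(8*P + (3/4)*(-1/7))/5 = -(8*P - 3/28)/5 = -(-3/28 + 8*P)/5 = 3/140 - 8*P/5)
W(95, -135) + g(202) = (3/140 - 8/5*95) + 2*202**2 = (3/140 - 152) + 2*40804 = -21277/140 + 81608 = 11403843/140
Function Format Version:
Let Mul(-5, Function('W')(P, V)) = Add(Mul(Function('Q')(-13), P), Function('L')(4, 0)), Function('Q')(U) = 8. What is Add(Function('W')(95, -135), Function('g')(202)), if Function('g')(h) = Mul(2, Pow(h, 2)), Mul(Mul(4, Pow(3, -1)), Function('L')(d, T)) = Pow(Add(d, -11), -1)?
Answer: Rational(11403843, 140) ≈ 81456.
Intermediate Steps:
Function('L')(d, T) = Mul(Rational(3, 4), Pow(Add(-11, d), -1)) (Function('L')(d, T) = Mul(Rational(3, 4), Pow(Add(d, -11), -1)) = Mul(Rational(3, 4), Pow(Add(-11, d), -1)))
Function('W')(P, V) = Add(Rational(3, 140), Mul(Rational(-8, 5), P)) (Function('W')(P, V) = Mul(Rational(-1, 5), Add(Mul(8, P), Mul(Rational(3, 4), Pow(Add(-11, 4), -1)))) = Mul(Rational(-1, 5), Add(Mul(8, P), Mul(Rational(3, 4), Pow(-7, -1)))) = Mul(Rational(-1, 5), Add(Mul(8, P), Mul(Rational(3, 4), Rational(-1, 7)))) = Mul(Rational(-1, 5), Add(Mul(8, P), Rational(-3, 28))) = Mul(Rational(-1, 5), Add(Rational(-3, 28), Mul(8, P))) = Add(Rational(3, 140), Mul(Rational(-8, 5), P)))
Add(Function('W')(95, -135), Function('g')(202)) = Add(Add(Rational(3, 140), Mul(Rational(-8, 5), 95)), Mul(2, Pow(202, 2))) = Add(Add(Rational(3, 140), -152), Mul(2, 40804)) = Add(Rational(-21277, 140), 81608) = Rational(11403843, 140)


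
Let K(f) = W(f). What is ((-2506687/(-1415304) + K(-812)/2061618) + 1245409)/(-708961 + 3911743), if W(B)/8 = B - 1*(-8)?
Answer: 605646619480834981/1557521535110667984 ≈ 0.38885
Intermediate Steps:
W(B) = 64 + 8*B (W(B) = 8*(B - 1*(-8)) = 8*(B + 8) = 8*(8 + B) = 64 + 8*B)
K(f) = 64 + 8*f
((-2506687/(-1415304) + K(-812)/2061618) + 1245409)/(-708961 + 3911743) = ((-2506687/(-1415304) + (64 + 8*(-812))/2061618) + 1245409)/(-708961 + 3911743) = ((-2506687*(-1/1415304) + (64 - 6496)*(1/2061618)) + 1245409)/3202782 = ((2506687/1415304 - 6432*1/2061618) + 1245409)*(1/3202782) = ((2506687/1415304 - 1072/343603) + 1245409)*(1/3202782) = (859787967373/486302700312 + 1245409)*(1/3202782) = (605646619480834981/486302700312)*(1/3202782) = 605646619480834981/1557521535110667984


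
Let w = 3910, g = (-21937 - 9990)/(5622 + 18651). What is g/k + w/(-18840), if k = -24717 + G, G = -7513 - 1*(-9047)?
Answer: -73321248167/353388762252 ≈ -0.20748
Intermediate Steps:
G = 1534 (G = -7513 + 9047 = 1534)
g = -31927/24273 ≈ -1.3153
k = -23183 (k = -24717 + 1534 = -23183)
g/k + w/(-18840) = -31927/24273/(-23183) + 3910/(-18840) = -31927/24273*(-1/23183) + 3910*(-1/18840) = 31927/562720959 - 391/1884 = -73321248167/353388762252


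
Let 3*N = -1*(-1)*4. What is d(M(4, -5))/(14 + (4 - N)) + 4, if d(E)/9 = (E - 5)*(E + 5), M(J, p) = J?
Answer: -43/50 ≈ -0.86000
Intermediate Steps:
d(E) = 9*(-5 + E)*(5 + E) (d(E) = 9*((E - 5)*(E + 5)) = 9*((-5 + E)*(5 + E)) = 9*(-5 + E)*(5 + E))
N = 4/3 (N = (-1*(-1)*4)/3 = (1*4)/3 = (⅓)*4 = 4/3 ≈ 1.3333)
d(M(4, -5))/(14 + (4 - N)) + 4 = (-225 + 9*4²)/(14 + (4 - 1*4/3)) + 4 = (-225 + 9*16)/(14 + (4 - 4/3)) + 4 = (-225 + 144)/(14 + 8/3) + 4 = -81/(50/3) + 4 = (3/50)*(-81) + 4 = -243/50 + 4 = -43/50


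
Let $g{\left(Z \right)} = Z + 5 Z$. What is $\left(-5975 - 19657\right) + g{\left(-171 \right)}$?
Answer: $-26658$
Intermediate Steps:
$g{\left(Z \right)} = 6 Z$
$\left(-5975 - 19657\right) + g{\left(-171 \right)} = \left(-5975 - 19657\right) + 6 \left(-171\right) = -25632 - 1026 = -26658$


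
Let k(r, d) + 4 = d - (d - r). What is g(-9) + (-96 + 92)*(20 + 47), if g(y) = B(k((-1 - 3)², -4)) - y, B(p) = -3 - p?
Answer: -274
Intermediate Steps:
k(r, d) = -4 + r (k(r, d) = -4 + (d - (d - r)) = -4 + (d + (r - d)) = -4 + r)
g(y) = -15 - y (g(y) = (-3 - (-4 + (-1 - 3)²)) - y = (-3 - (-4 + (-4)²)) - y = (-3 - (-4 + 16)) - y = (-3 - 1*12) - y = (-3 - 12) - y = -15 - y)
g(-9) + (-96 + 92)*(20 + 47) = (-15 - 1*(-9)) + (-96 + 92)*(20 + 47) = (-15 + 9) - 4*67 = -6 - 268 = -274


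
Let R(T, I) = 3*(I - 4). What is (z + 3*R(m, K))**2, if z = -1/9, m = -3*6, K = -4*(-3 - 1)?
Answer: 942841/81 ≈ 11640.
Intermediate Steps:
K = 16 (K = -4*(-4) = 16)
m = -18
R(T, I) = -12 + 3*I (R(T, I) = 3*(-4 + I) = -12 + 3*I)
z = -1/9 (z = -1*1/9 = -1/9 ≈ -0.11111)
(z + 3*R(m, K))**2 = (-1/9 + 3*(-12 + 3*16))**2 = (-1/9 + 3*(-12 + 48))**2 = (-1/9 + 3*36)**2 = (-1/9 + 108)**2 = (971/9)**2 = 942841/81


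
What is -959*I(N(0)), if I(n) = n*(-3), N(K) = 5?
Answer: 14385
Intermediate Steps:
I(n) = -3*n
-959*I(N(0)) = -(-2877)*5 = -959*(-15) = 14385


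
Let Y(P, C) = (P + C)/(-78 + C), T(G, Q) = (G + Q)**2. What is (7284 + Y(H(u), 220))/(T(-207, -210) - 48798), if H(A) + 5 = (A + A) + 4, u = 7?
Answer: 1034561/17762922 ≈ 0.058243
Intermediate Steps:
H(A) = -1 + 2*A (H(A) = -5 + ((A + A) + 4) = -5 + (2*A + 4) = -5 + (4 + 2*A) = -1 + 2*A)
Y(P, C) = (C + P)/(-78 + C)
(7284 + Y(H(u), 220))/(T(-207, -210) - 48798) = (7284 + (220 + (-1 + 2*7))/(-78 + 220))/((-207 - 210)**2 - 48798) = (7284 + (220 + (-1 + 14))/142)/((-417)**2 - 48798) = (7284 + (220 + 13)/142)/(173889 - 48798) = (7284 + (1/142)*233)/125091 = (7284 + 233/142)*(1/125091) = (1034561/142)*(1/125091) = 1034561/17762922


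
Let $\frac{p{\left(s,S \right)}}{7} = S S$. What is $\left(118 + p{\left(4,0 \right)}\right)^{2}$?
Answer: $13924$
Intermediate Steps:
$p{\left(s,S \right)} = 7 S^{2}$ ($p{\left(s,S \right)} = 7 S S = 7 S^{2}$)
$\left(118 + p{\left(4,0 \right)}\right)^{2} = \left(118 + 7 \cdot 0^{2}\right)^{2} = \left(118 + 7 \cdot 0\right)^{2} = \left(118 + 0\right)^{2} = 118^{2} = 13924$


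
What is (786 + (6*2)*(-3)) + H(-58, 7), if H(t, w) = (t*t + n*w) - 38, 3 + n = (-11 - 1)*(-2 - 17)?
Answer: 5651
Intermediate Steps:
n = 225 (n = -3 + (-11 - 1)*(-2 - 17) = -3 - 12*(-19) = -3 + 228 = 225)
H(t, w) = -38 + t² + 225*w (H(t, w) = (t*t + 225*w) - 38 = (t² + 225*w) - 38 = -38 + t² + 225*w)
(786 + (6*2)*(-3)) + H(-58, 7) = (786 + (6*2)*(-3)) + (-38 + (-58)² + 225*7) = (786 + 12*(-3)) + (-38 + 3364 + 1575) = (786 - 36) + 4901 = 750 + 4901 = 5651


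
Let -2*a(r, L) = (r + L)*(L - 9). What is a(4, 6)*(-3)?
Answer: -45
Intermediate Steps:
a(r, L) = -(-9 + L)*(L + r)/2 (a(r, L) = -(r + L)*(L - 9)/2 = -(L + r)*(-9 + L)/2 = -(-9 + L)*(L + r)/2)
a(4, 6)*(-3) = (-1/2*6**2 + (9/2)*6 + (9/2)*4 - 1/2*6*4)*(-3) = (-1/2*36 + 27 + 18 - 12)*(-3) = (-18 + 27 + 18 - 12)*(-3) = 15*(-3) = -45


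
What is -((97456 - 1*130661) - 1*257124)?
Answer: 290329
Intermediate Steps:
-((97456 - 1*130661) - 1*257124) = -((97456 - 130661) - 257124) = -(-33205 - 257124) = -1*(-290329) = 290329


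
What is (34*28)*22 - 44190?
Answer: -23246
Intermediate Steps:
(34*28)*22 - 44190 = 952*22 - 44190 = 20944 - 44190 = -23246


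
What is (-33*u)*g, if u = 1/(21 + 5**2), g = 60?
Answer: -990/23 ≈ -43.043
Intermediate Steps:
u = 1/46 (u = 1/(21 + 25) = 1/46 ≈ 0.021739)
(-33*u)*g = -33*1/46*60 = -33/46*60 = -990/23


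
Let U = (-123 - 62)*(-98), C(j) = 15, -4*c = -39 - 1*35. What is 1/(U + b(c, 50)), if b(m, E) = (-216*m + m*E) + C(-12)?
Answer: 1/15074 ≈ 6.6339e-5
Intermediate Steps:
c = 37/2 (c = -(-39 - 1*35)/4 = -(-39 - 35)/4 = -¼*(-74) = 37/2 ≈ 18.500)
U = 18130 (U = -185*(-98) = 18130)
b(m, E) = 15 - 216*m + E*m (b(m, E) = (-216*m + m*E) + 15 = (-216*m + E*m) + 15 = 15 - 216*m + E*m)
1/(U + b(c, 50)) = 1/(18130 + (15 - 216*37/2 + 50*(37/2))) = 1/(18130 + (15 - 3996 + 925)) = 1/(18130 - 3056) = 1/15074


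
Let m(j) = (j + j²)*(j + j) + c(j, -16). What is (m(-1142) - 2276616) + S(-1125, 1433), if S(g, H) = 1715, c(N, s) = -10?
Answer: -2978377159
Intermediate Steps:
m(j) = -10 + 2*j*(j + j²) (m(j) = (j + j²)*(j + j) - 10 = (j + j²)*(2*j) - 10 = 2*j*(j + j²) - 10 = -10 + 2*j*(j + j²))
(m(-1142) - 2276616) + S(-1125, 1433) = ((-10 + 2*(-1142)² + 2*(-1142)³) - 2276616) + 1715 = ((-10 + 2*1304164 + 2*(-1489355288)) - 2276616) + 1715 = ((-10 + 2608328 - 2978710576) - 2276616) + 1715 = (-2976102258 - 2276616) + 1715 = -2978378874 + 1715 = -2978377159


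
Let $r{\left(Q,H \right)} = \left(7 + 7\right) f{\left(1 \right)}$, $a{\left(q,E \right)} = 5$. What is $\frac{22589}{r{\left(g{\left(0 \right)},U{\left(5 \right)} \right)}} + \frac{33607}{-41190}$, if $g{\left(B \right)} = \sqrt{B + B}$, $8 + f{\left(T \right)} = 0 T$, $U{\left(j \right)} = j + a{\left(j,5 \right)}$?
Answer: $- \frac{66728921}{329520} \approx -202.5$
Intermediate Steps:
$U{\left(j \right)} = 5 + j$ ($U{\left(j \right)} = j + 5 = 5 + j$)
$f{\left(T \right)} = -8$ ($f{\left(T \right)} = -8 + 0 T = -8 + 0 = -8$)
$g{\left(B \right)} = \sqrt{2} \sqrt{B}$ ($g{\left(B \right)} = \sqrt{2 B} = \sqrt{2} \sqrt{B}$)
$r{\left(Q,H \right)} = -112$ ($r{\left(Q,H \right)} = \left(7 + 7\right) \left(-8\right) = 14 \left(-8\right) = -112$)
$\frac{22589}{r{\left(g{\left(0 \right)},U{\left(5 \right)} \right)}} + \frac{33607}{-41190} = \frac{22589}{-112} + \frac{33607}{-41190} = 22589 \left(- \frac{1}{112}\right) + 33607 \left(- \frac{1}{41190}\right) = - \frac{3227}{16} - \frac{33607}{41190} = - \frac{66728921}{329520}$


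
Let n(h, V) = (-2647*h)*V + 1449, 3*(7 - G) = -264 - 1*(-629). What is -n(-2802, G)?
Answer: 850469063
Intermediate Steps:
G = -344/3 (G = 7 - (-264 - 1*(-629))/3 = 7 - (-264 + 629)/3 = 7 - ⅓*365 = 7 - 365/3 = -344/3 ≈ -114.67)
n(h, V) = 1449 - 2647*V*h (n(h, V) = -2647*V*h + 1449 = 1449 - 2647*V*h)
-n(-2802, G) = -(1449 - 2647*(-344/3)*(-2802)) = -(1449 - 850470512) = -1*(-850469063) = 850469063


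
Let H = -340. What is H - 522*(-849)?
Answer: 442838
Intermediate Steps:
H - 522*(-849) = -340 - 522*(-849) = -340 + 443178 = 442838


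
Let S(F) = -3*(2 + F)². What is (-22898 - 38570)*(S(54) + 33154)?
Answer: -1459619128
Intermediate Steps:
(-22898 - 38570)*(S(54) + 33154) = (-22898 - 38570)*(-3*(2 + 54)² + 33154) = -61468*(-3*56² + 33154) = -61468*(-3*3136 + 33154) = -61468*(-9408 + 33154) = -61468*23746 = -1459619128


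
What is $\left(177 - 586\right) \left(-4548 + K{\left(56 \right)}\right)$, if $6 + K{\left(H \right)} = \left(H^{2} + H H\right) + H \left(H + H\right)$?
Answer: $-3267910$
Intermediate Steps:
$K{\left(H \right)} = -6 + 4 H^{2}$ ($K{\left(H \right)} = -6 + \left(\left(H^{2} + H H\right) + H \left(H + H\right)\right) = -6 + \left(\left(H^{2} + H^{2}\right) + H 2 H\right) = -6 + \left(2 H^{2} + 2 H^{2}\right) = -6 + 4 H^{2}$)
$\left(177 - 586\right) \left(-4548 + K{\left(56 \right)}\right) = \left(177 - 586\right) \left(-4548 - \left(6 - 4 \cdot 56^{2}\right)\right) = - 409 \left(-4548 + \left(-6 + 4 \cdot 3136\right)\right) = - 409 \left(-4548 + \left(-6 + 12544\right)\right) = - 409 \left(-4548 + 12538\right) = \left(-409\right) 7990 = -3267910$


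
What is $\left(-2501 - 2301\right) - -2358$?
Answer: $-2444$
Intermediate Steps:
$\left(-2501 - 2301\right) - -2358 = -4802 + 2358 = -2444$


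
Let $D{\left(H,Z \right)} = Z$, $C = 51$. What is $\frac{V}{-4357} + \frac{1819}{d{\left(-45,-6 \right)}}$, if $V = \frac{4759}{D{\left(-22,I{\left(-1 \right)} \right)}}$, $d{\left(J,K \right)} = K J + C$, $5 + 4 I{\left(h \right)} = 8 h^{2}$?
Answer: $\frac{55033}{13071} \approx 4.2103$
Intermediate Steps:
$I{\left(h \right)} = - \frac{5}{4} + 2 h^{2}$ ($I{\left(h \right)} = - \frac{5}{4} + \frac{8 h^{2}}{4} = - \frac{5}{4} + 2 h^{2}$)
$d{\left(J,K \right)} = 51 + J K$ ($d{\left(J,K \right)} = K J + 51 = J K + 51 = 51 + J K$)
$V = \frac{19036}{3}$ ($V = \frac{4759}{- \frac{5}{4} + 2 \left(-1\right)^{2}} = \frac{4759}{- \frac{5}{4} + 2 \cdot 1} = \frac{4759}{- \frac{5}{4} + 2} = \frac{4759}{\frac{3}{4}} = 4759 \cdot \frac{4}{3} = \frac{19036}{3} \approx 6345.3$)
$\frac{V}{-4357} + \frac{1819}{d{\left(-45,-6 \right)}} = \frac{19036}{3 \left(-4357\right)} + \frac{1819}{51 - -270} = \frac{19036}{3} \left(- \frac{1}{4357}\right) + \frac{1819}{51 + 270} = - \frac{19036}{13071} + \frac{1819}{321} = - \frac{19036}{13071} + 1819 \cdot \frac{1}{321} = - \frac{19036}{13071} + \frac{17}{3} = \frac{55033}{13071}$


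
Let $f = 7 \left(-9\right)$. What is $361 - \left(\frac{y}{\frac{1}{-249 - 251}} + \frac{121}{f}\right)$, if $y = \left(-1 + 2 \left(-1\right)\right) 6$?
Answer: $- \frac{544136}{63} \approx -8637.1$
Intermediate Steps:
$y = -18$ ($y = \left(-1 - 2\right) 6 = \left(-3\right) 6 = -18$)
$f = -63$
$361 - \left(\frac{y}{\frac{1}{-249 - 251}} + \frac{121}{f}\right) = 361 - \left(- \frac{18}{\frac{1}{-249 - 251}} + \frac{121}{-63}\right) = 361 - \left(- \frac{18}{\frac{1}{-500}} + 121 \left(- \frac{1}{63}\right)\right) = 361 - \left(- \frac{18}{- \frac{1}{500}} - \frac{121}{63}\right) = 361 - \left(\left(-18\right) \left(-500\right) - \frac{121}{63}\right) = 361 - \left(9000 - \frac{121}{63}\right) = 361 - \frac{566879}{63} = - \frac{544136}{63}$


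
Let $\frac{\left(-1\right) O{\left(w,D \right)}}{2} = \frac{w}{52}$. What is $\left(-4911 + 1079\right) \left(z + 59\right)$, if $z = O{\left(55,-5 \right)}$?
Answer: $- \frac{2833764}{13} \approx -2.1798 \cdot 10^{5}$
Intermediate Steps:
$O{\left(w,D \right)} = - \frac{w}{26}$ ($O{\left(w,D \right)} = - 2 \frac{w}{52} = - \frac{w}{26}$)
$z = - \frac{55}{26}$ ($z = \left(- \frac{1}{26}\right) 55 = - \frac{55}{26} \approx -2.1154$)
$\left(-4911 + 1079\right) \left(z + 59\right) = \left(-4911 + 1079\right) \left(- \frac{55}{26} + 59\right) = \left(-3832\right) \frac{1479}{26} = - \frac{2833764}{13}$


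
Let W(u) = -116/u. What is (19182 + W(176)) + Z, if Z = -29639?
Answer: -460137/44 ≈ -10458.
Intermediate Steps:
(19182 + W(176)) + Z = (19182 - 116/176) - 29639 = (19182 - 116*1/176) - 29639 = (19182 - 29/44) - 29639 = 843979/44 - 29639 = -460137/44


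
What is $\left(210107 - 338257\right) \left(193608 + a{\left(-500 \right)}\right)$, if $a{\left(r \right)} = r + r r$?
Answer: $-56784290200$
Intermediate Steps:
$a{\left(r \right)} = r + r^{2}$
$\left(210107 - 338257\right) \left(193608 + a{\left(-500 \right)}\right) = \left(210107 - 338257\right) \left(193608 - 500 \left(1 - 500\right)\right) = - 128150 \left(193608 - -249500\right) = - 128150 \left(193608 + 249500\right) = \left(-128150\right) 443108 = -56784290200$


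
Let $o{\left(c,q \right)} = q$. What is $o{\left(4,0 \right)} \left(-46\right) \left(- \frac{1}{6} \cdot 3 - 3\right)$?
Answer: $0$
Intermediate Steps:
$o{\left(4,0 \right)} \left(-46\right) \left(- \frac{1}{6} \cdot 3 - 3\right) = 0 \left(-46\right) \left(- \frac{1}{6} \cdot 3 - 3\right) = 0 \left(\left(-1\right) \frac{1}{6} \cdot 3 - 3\right) = 0 \left(\left(- \frac{1}{6}\right) 3 - 3\right) = 0 \left(- \frac{1}{2} - 3\right) = 0 \left(- \frac{7}{2}\right) = 0$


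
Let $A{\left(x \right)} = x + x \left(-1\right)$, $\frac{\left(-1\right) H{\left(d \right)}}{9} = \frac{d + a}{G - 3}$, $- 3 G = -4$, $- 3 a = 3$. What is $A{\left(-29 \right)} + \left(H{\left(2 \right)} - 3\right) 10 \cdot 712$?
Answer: $17088$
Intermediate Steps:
$a = -1$ ($a = \left(- \frac{1}{3}\right) 3 = -1$)
$G = \frac{4}{3}$ ($G = \left(- \frac{1}{3}\right) \left(-4\right) = \frac{4}{3} \approx 1.3333$)
$H{\left(d \right)} = - \frac{27}{5} + \frac{27 d}{5}$ ($H{\left(d \right)} = - 9 \frac{d - 1}{\frac{4}{3} - 3} = - 9 \frac{-1 + d}{- \frac{5}{3}} = - 9 \left(-1 + d\right) \left(- \frac{3}{5}\right) = - 9 \left(\frac{3}{5} - \frac{3 d}{5}\right) = - \frac{27}{5} + \frac{27 d}{5}$)
$A{\left(x \right)} = 0$ ($A{\left(x \right)} = x - x = 0$)
$A{\left(-29 \right)} + \left(H{\left(2 \right)} - 3\right) 10 \cdot 712 = 0 + \left(\left(- \frac{27}{5} + \frac{27}{5} \cdot 2\right) - 3\right) 10 \cdot 712 = 0 + \left(\left(- \frac{27}{5} + \frac{54}{5}\right) - 3\right) 10 \cdot 712 = 0 + \left(\frac{27}{5} - 3\right) 10 \cdot 712 = 0 + \frac{12}{5} \cdot 10 \cdot 712 = 0 + 24 \cdot 712 = 0 + 17088 = 17088$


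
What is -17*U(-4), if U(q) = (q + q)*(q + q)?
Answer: -1088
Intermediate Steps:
U(q) = 4*q**2 (U(q) = (2*q)*(2*q) = 4*q**2)
-17*U(-4) = -68*(-4)**2 = -68*16 = -17*64 = -1088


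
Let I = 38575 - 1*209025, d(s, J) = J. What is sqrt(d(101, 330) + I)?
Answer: 2*I*sqrt(42530) ≈ 412.46*I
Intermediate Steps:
I = -170450 (I = 38575 - 209025 = -170450)
sqrt(d(101, 330) + I) = sqrt(330 - 170450) = sqrt(-170120) = 2*I*sqrt(42530)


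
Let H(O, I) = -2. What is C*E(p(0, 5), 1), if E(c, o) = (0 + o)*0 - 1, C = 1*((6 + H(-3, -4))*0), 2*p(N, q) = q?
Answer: 0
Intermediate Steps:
p(N, q) = q/2
C = 0 (C = 1*((6 - 2)*0) = 1*(4*0) = 1*0 = 0)
E(c, o) = -1 (E(c, o) = o*0 - 1 = 0 - 1 = -1)
C*E(p(0, 5), 1) = 0*(-1) = 0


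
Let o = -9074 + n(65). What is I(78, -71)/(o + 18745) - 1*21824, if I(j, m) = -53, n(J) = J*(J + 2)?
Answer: -306103477/14026 ≈ -21824.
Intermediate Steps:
n(J) = J*(2 + J)
o = -4719 (o = -9074 + 65*(2 + 65) = -9074 + 65*67 = -9074 + 4355 = -4719)
I(78, -71)/(o + 18745) - 1*21824 = -53/(-4719 + 18745) - 1*21824 = -53/14026 - 21824 = -306103477/14026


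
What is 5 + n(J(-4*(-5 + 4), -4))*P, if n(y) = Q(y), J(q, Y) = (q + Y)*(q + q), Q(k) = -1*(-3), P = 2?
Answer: 11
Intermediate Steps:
Q(k) = 3
J(q, Y) = 2*q*(Y + q) (J(q, Y) = (Y + q)*(2*q) = 2*q*(Y + q))
n(y) = 3
5 + n(J(-4*(-5 + 4), -4))*P = 5 + 3*2 = 5 + 6 = 11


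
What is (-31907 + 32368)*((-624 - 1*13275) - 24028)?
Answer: -17484347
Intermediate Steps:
(-31907 + 32368)*((-624 - 1*13275) - 24028) = 461*((-624 - 13275) - 24028) = 461*(-13899 - 24028) = 461*(-37927) = -17484347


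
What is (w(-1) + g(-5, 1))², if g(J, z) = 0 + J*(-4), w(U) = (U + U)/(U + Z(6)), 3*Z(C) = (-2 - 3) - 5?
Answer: 70756/169 ≈ 418.67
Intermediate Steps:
Z(C) = -10/3 (Z(C) = ((-2 - 3) - 5)/3 = (-5 - 5)/3 = (⅓)*(-10) = -10/3)
w(U) = 2*U/(-10/3 + U) (w(U) = (U + U)/(U - 10/3) = (2*U)/(-10/3 + U) = 2*U/(-10/3 + U))
g(J, z) = -4*J (g(J, z) = 0 - 4*J = -4*J)
(w(-1) + g(-5, 1))² = (6*(-1)/(-10 + 3*(-1)) - 4*(-5))² = (6*(-1)/(-10 - 3) + 20)² = (6*(-1)/(-13) + 20)² = (6*(-1)*(-1/13) + 20)² = (6/13 + 20)² = (266/13)² = 70756/169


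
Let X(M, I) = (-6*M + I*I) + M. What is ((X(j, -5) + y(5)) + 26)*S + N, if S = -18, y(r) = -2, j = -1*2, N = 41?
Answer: -1021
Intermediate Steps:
j = -2
X(M, I) = I² - 5*M (X(M, I) = (-6*M + I²) + M = (I² - 6*M) + M = I² - 5*M)
((X(j, -5) + y(5)) + 26)*S + N = ((((-5)² - 5*(-2)) - 2) + 26)*(-18) + 41 = (((25 + 10) - 2) + 26)*(-18) + 41 = ((35 - 2) + 26)*(-18) + 41 = (33 + 26)*(-18) + 41 = 59*(-18) + 41 = -1062 + 41 = -1021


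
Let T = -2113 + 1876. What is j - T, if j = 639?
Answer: 876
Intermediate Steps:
T = -237
j - T = 639 - 1*(-237) = 639 + 237 = 876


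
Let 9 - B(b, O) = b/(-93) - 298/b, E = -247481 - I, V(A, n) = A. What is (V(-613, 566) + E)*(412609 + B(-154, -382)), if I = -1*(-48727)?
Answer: -125289491794549/1023 ≈ -1.2247e+11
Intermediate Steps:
I = 48727
E = -296208 (E = -247481 - 1*48727 = -247481 - 48727 = -296208)
B(b, O) = 9 + 298/b + b/93 (B(b, O) = 9 - (b/(-93) - 298/b) = 9 - (b*(-1/93) - 298/b) = 9 - (-b/93 - 298/b) = 9 - (-298/b - b/93) = 9 + (298/b + b/93) = 9 + 298/b + b/93)
(V(-613, 566) + E)*(412609 + B(-154, -382)) = (-613 - 296208)*(412609 + (9 + 298/(-154) + (1/93)*(-154))) = -296821*(412609 + (9 + 298*(-1/154) - 154/93)) = -296821*(412609 + (9 - 149/77 - 154/93)) = -296821*(412609 + 38734/7161) = -296821*2954731783/7161 = -125289491794549/1023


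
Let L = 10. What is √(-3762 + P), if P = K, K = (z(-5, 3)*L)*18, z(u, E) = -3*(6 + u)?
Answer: 3*I*√478 ≈ 65.59*I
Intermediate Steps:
z(u, E) = -18 - 3*u
K = -540 (K = ((-18 - 3*(-5))*10)*18 = ((-18 + 15)*10)*18 = -3*10*18 = -30*18 = -540)
P = -540
√(-3762 + P) = √(-3762 - 540) = √(-4302) = 3*I*√478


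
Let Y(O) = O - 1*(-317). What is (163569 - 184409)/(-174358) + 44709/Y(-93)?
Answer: 557145713/2789728 ≈ 199.71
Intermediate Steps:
Y(O) = 317 + O (Y(O) = O + 317 = 317 + O)
(163569 - 184409)/(-174358) + 44709/Y(-93) = (163569 - 184409)/(-174358) + 44709/(317 - 93) = -20840*(-1/174358) + 44709/224 = 10420/87179 + 44709*(1/224) = 10420/87179 + 6387/32 = 557145713/2789728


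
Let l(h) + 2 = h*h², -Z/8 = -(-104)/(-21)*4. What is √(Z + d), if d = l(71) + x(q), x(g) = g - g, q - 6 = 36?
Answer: √157907757/21 ≈ 598.39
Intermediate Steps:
q = 42 (q = 6 + 36 = 42)
Z = 3328/21 (Z = -8*(-(-104)/(-21))*4 = -8*(-(-104)*(-1)/21)*4 = -8*(-4*26/21)*4 = -(-832)*4/21 = -8*(-416/21) = 3328/21 ≈ 158.48)
x(g) = 0
l(h) = -2 + h³ (l(h) = -2 + h*h² = -2 + h³)
d = 357909 (d = (-2 + 71³) + 0 = (-2 + 357911) + 0 = 357909 + 0 = 357909)
√(Z + d) = √(3328/21 + 357909) = √(7519417/21) = √157907757/21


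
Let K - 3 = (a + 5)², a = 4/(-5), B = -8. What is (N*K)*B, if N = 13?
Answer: -53664/25 ≈ -2146.6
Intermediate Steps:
a = -⅘ (a = 4*(-⅕) = -⅘ ≈ -0.80000)
K = 516/25 (K = 3 + (-⅘ + 5)² = 3 + (21/5)² = 3 + 441/25 = 516/25 ≈ 20.640)
(N*K)*B = (13*(516/25))*(-8) = (6708/25)*(-8) = -53664/25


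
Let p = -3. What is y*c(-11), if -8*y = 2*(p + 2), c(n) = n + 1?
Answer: -5/2 ≈ -2.5000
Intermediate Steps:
c(n) = 1 + n
y = ¼ (y = -(-3 + 2)/4 = -(-1)/4 = -⅛*(-2) = ¼ ≈ 0.25000)
y*c(-11) = (1 - 11)/4 = (¼)*(-10) = -5/2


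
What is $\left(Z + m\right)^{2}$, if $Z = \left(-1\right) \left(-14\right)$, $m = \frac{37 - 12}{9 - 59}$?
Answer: $\frac{729}{4} \approx 182.25$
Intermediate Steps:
$m = - \frac{1}{2}$ ($m = \frac{25}{-50} = 25 \left(- \frac{1}{50}\right) = - \frac{1}{2} \approx -0.5$)
$Z = 14$
$\left(Z + m\right)^{2} = \left(14 - \frac{1}{2}\right)^{2} = \left(\frac{27}{2}\right)^{2} = \frac{729}{4}$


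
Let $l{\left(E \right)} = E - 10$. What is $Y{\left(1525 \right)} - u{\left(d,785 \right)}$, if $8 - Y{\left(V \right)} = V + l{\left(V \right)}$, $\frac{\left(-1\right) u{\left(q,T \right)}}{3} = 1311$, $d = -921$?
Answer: $901$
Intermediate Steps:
$u{\left(q,T \right)} = -3933$ ($u{\left(q,T \right)} = \left(-3\right) 1311 = -3933$)
$l{\left(E \right)} = -10 + E$
$Y{\left(V \right)} = 18 - 2 V$ ($Y{\left(V \right)} = 8 - \left(V + \left(-10 + V\right)\right) = 8 - \left(-10 + 2 V\right) = 18 - 2 V$)
$Y{\left(1525 \right)} - u{\left(d,785 \right)} = \left(18 - 3050\right) - -3933 = \left(18 - 3050\right) + 3933 = -3032 + 3933 = 901$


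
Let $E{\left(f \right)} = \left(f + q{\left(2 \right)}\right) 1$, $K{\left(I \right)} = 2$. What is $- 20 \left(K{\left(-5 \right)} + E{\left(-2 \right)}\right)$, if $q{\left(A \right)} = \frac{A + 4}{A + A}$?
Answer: $-30$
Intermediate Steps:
$q{\left(A \right)} = \frac{4 + A}{2 A}$
$E{\left(f \right)} = \frac{3}{2} + f$ ($E{\left(f \right)} = \left(f + \frac{4 + 2}{2 \cdot 2}\right) 1 = \left(f + \frac{1}{2} \cdot \frac{1}{2} \cdot 6\right) 1 = \left(f + \frac{3}{2}\right) 1 = \left(\frac{3}{2} + f\right) 1 = \frac{3}{2} + f$)
$- 20 \left(K{\left(-5 \right)} + E{\left(-2 \right)}\right) = - 20 \left(2 + \left(\frac{3}{2} - 2\right)\right) = - 20 \left(2 - \frac{1}{2}\right) = \left(-20\right) \frac{3}{2} = -30$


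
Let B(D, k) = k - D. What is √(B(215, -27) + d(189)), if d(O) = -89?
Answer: I*√331 ≈ 18.193*I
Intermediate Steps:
√(B(215, -27) + d(189)) = √((-27 - 1*215) - 89) = √((-27 - 215) - 89) = √(-242 - 89) = √(-331) = I*√331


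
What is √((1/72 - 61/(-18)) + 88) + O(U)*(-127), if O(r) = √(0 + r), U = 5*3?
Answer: -127*√15 + √13162/12 ≈ -482.31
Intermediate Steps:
U = 15
O(r) = √r
√((1/72 - 61/(-18)) + 88) + O(U)*(-127) = √((1/72 - 61/(-18)) + 88) + √15*(-127) = √((1*(1/72) - 61*(-1/18)) + 88) - 127*√15 = √((1/72 + 61/18) + 88) - 127*√15 = √(245/72 + 88) - 127*√15 = √(6581/72) - 127*√15 = √13162/12 - 127*√15 = -127*√15 + √13162/12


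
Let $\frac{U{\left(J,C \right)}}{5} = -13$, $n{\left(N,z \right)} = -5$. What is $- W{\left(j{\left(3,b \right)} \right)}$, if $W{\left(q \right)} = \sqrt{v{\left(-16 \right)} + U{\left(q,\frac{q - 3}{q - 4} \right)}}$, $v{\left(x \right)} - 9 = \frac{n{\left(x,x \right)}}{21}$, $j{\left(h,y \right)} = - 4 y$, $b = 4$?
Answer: $- \frac{i \sqrt{24801}}{21} \approx - 7.4992 i$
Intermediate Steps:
$U{\left(J,C \right)} = -65$ ($U{\left(J,C \right)} = 5 \left(-13\right) = -65$)
$v{\left(x \right)} = \frac{184}{21}$ ($v{\left(x \right)} = 9 - \frac{5}{21} = \frac{184}{21}$)
$W{\left(q \right)} = \frac{i \sqrt{24801}}{21}$ ($W{\left(q \right)} = \sqrt{\frac{184}{21} - 65} = \sqrt{- \frac{1181}{21}} = \frac{i \sqrt{24801}}{21}$)
$- W{\left(j{\left(3,b \right)} \right)} = - \frac{i \sqrt{24801}}{21}$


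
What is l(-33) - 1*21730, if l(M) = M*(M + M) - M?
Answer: -19519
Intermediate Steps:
l(M) = -M + 2*M² (l(M) = M*(2*M) - M = 2*M² - M = -M + 2*M²)
l(-33) - 1*21730 = -33*(-1 + 2*(-33)) - 1*21730 = -33*(-1 - 66) - 21730 = -33*(-67) - 21730 = 2211 - 21730 = -19519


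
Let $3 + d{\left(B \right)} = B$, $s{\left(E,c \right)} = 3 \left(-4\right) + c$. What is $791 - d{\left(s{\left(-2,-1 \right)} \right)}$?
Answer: $807$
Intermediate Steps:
$s{\left(E,c \right)} = -12 + c$
$d{\left(B \right)} = -3 + B$
$791 - d{\left(s{\left(-2,-1 \right)} \right)} = 791 - \left(-3 - 13\right) = 791 - -16 = 791 + 16 = 807$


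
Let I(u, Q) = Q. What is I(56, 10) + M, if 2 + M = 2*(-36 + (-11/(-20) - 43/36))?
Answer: -2938/45 ≈ -65.289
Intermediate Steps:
M = -3388/45 (M = -2 + 2*(-36 + (-11/(-20) - 43/36)) = -2 + 2*(-36 + (-11*(-1/20) - 43*1/36)) = -2 + 2*(-36 + (11/20 - 43/36)) = -2 + 2*(-36 - 29/45) = -2 + 2*(-1649/45) = -2 - 3298/45 = -3388/45 ≈ -75.289)
I(56, 10) + M = 10 - 3388/45 = -2938/45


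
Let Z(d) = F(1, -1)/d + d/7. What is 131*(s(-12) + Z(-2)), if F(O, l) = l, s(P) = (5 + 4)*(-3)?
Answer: -49125/14 ≈ -3508.9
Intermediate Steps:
s(P) = -27 (s(P) = 9*(-3) = -27)
Z(d) = -1/d + d/7
131*(s(-12) + Z(-2)) = 131*(-27 + (-1/(-2) + (1/7)*(-2))) = 131*(-27 + (-1*(-1/2) - 2/7)) = 131*(-27 + (1/2 - 2/7)) = 131*(-27 + 3/14) = 131*(-375/14) = -49125/14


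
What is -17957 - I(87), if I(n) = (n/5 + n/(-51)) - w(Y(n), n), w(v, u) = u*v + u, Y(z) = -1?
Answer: -1527679/85 ≈ -17973.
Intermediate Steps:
w(v, u) = u + u*v
I(n) = 46*n/255 (I(n) = (n/5 + n/(-51)) - n*(1 - 1) = (n*(1/5) + n*(-1/51)) - n*0 = (n/5 - n/51) - 1*0 = 46*n/255 + 0 = 46*n/255)
-17957 - I(87) = -17957 - 46*87/255 = -17957 - 1*1334/85 = -17957 - 1334/85 = -1527679/85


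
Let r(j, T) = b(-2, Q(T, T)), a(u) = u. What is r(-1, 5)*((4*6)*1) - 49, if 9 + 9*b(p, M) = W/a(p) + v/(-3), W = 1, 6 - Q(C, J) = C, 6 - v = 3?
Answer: -77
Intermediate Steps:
v = 3 (v = 6 - 1*3 = 6 - 3 = 3)
Q(C, J) = 6 - C
b(p, M) = -10/9 + 1/(9*p) (b(p, M) = -1 + (1/p + 3/(-3))/9 = -1 + (1/p + 3*(-⅓))/9 = -1 + (1/p - 1)/9 = -1 + (-1 + 1/p)/9 = -1 + (-⅑ + 1/(9*p)) = -10/9 + 1/(9*p))
r(j, T) = -7/6 (r(j, T) = (⅑)*(1 - 10*(-2))/(-2) = (⅑)*(-½)*(1 + 20) = (⅑)*(-½)*21 = -7/6)
r(-1, 5)*((4*6)*1) - 49 = -7*4*6/6 - 49 = -28 - 49 = -77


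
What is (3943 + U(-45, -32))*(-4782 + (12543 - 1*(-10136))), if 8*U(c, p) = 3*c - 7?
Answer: 281000797/4 ≈ 7.0250e+7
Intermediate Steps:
U(c, p) = -7/8 + 3*c/8 (U(c, p) = (3*c - 7)/8 = (-7 + 3*c)/8 = -7/8 + 3*c/8)
(3943 + U(-45, -32))*(-4782 + (12543 - 1*(-10136))) = (3943 + (-7/8 + (3/8)*(-45)))*(-4782 + (12543 - 1*(-10136))) = (3943 + (-7/8 - 135/8))*(-4782 + (12543 + 10136)) = (3943 - 71/4)*(-4782 + 22679) = (15701/4)*17897 = 281000797/4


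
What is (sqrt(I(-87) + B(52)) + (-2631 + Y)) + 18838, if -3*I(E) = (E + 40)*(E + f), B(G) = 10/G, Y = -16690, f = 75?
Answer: -483 + I*sqrt(126958)/26 ≈ -483.0 + 13.704*I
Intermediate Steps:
I(E) = -(40 + E)*(75 + E)/3 (I(E) = -(E + 40)*(E + 75)/3 = -(40 + E)*(75 + E)/3)
(sqrt(I(-87) + B(52)) + (-2631 + Y)) + 18838 = (sqrt((-1000 - 115/3*(-87) - 1/3*(-87)**2) + 10/52) + (-2631 - 16690)) + 18838 = (sqrt((-1000 + 3335 - 1/3*7569) + 10*(1/52)) - 19321) + 18838 = (sqrt((-1000 + 3335 - 2523) + 5/26) - 19321) + 18838 = (sqrt(-188 + 5/26) - 19321) + 18838 = (sqrt(-4883/26) - 19321) + 18838 = (I*sqrt(126958)/26 - 19321) + 18838 = (-19321 + I*sqrt(126958)/26) + 18838 = -483 + I*sqrt(126958)/26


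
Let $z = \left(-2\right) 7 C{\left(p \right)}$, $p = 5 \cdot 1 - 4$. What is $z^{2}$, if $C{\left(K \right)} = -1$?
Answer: $196$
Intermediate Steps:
$p = 1$ ($p = 5 - 4 = 1$)
$z = 14$ ($z = \left(-2\right) 7 \left(-1\right) = \left(-14\right) \left(-1\right) = 14$)
$z^{2} = 14^{2} = 196$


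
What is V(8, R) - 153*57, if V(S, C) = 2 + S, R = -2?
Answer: -8711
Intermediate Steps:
V(8, R) - 153*57 = (2 + 8) - 153*57 = 10 - 8721 = -8711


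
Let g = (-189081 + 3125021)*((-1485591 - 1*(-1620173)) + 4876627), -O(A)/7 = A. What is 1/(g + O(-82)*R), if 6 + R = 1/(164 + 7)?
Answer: 171/2515856130111310 ≈ 6.7969e-14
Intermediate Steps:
O(A) = -7*A
R = -1025/171 (R = -6 + 1/(164 + 7) = -6 + 1/171 = -1025/171 ≈ -5.9941)
g = 14712608951460 (g = 2935940*((-1485591 + 1620173) + 4876627) = 2935940*(134582 + 4876627) = 2935940*5011209 = 14712608951460)
1/(g + O(-82)*R) = 1/(14712608951460 - 7*(-82)*(-1025/171)) = 1/(14712608951460 + 574*(-1025/171)) = 1/(14712608951460 - 588350/171) = 1/(2515856130111310/171) = 171/2515856130111310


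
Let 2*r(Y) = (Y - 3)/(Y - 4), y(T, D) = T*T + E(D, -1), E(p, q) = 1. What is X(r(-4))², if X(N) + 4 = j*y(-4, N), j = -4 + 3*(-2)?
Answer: 30276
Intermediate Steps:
y(T, D) = 1 + T² (y(T, D) = T*T + 1 = T² + 1 = 1 + T²)
j = -10 (j = -4 - 6 = -10)
r(Y) = (-3 + Y)/(2*(-4 + Y)) (r(Y) = ((Y - 3)/(Y - 4))/2 = ((-3 + Y)/(-4 + Y))/2 = (-3 + Y)/(2*(-4 + Y)))
X(N) = -174 (X(N) = -4 - 10*(1 + (-4)²) = -4 - 10*(1 + 16) = -4 - 10*17 = -4 - 170 = -174)
X(r(-4))² = (-174)² = 30276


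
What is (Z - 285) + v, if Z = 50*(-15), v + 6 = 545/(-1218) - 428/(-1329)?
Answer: -561764201/539574 ≈ -1041.1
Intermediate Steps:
v = -3305111/539574 (v = -6 + (545/(-1218) - 428/(-1329)) = -6 + (545*(-1/1218) - 428*(-1/1329)) = -6 + (-545/1218 + 428/1329) = -6 - 67667/539574 = -3305111/539574 ≈ -6.1254)
Z = -750
(Z - 285) + v = (-750 - 285) - 3305111/539574 = -1035 - 3305111/539574 = -561764201/539574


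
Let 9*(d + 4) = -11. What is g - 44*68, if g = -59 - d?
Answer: -27412/9 ≈ -3045.8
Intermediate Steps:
d = -47/9 (d = -4 + (⅑)*(-11) = -4 - 11/9 = -47/9 ≈ -5.2222)
g = -484/9 (g = -59 - 1*(-47/9) = -59 + 47/9 = -484/9 ≈ -53.778)
g - 44*68 = -484/9 - 44*68 = -484/9 - 2992 = -27412/9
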